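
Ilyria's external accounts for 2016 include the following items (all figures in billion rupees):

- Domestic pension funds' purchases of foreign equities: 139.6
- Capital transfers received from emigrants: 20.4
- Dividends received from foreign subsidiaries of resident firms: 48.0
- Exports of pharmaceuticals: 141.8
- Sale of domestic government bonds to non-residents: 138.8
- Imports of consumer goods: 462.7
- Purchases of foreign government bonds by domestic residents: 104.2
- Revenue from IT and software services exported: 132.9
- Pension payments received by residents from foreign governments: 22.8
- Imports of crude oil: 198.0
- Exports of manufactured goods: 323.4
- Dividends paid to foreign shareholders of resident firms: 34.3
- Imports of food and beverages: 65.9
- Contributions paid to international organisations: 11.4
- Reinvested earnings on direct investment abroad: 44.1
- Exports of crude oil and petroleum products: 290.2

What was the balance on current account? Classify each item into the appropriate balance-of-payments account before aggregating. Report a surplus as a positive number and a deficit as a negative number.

230.9

Goods: 141.8 - 462.7 + 290.2 - 65.9 - 198.0 + 323.4 = 28.8
Services: 132.9
Primary income: 48.0 - 34.3 + 44.1 = 57.8
Secondary income: 22.8 - 11.4 = 11.4
Current account = 28.8 + 132.9 + 57.8 + 11.4 = 230.9
(Excluded from the current account — financial account: domestic pension funds' purchases of foreign equities 139.6, sale of domestic government bonds to non-residents 138.8, purchases of foreign government bonds by domestic residents 104.2; capital account: capital transfers received from emigrants 20.4.)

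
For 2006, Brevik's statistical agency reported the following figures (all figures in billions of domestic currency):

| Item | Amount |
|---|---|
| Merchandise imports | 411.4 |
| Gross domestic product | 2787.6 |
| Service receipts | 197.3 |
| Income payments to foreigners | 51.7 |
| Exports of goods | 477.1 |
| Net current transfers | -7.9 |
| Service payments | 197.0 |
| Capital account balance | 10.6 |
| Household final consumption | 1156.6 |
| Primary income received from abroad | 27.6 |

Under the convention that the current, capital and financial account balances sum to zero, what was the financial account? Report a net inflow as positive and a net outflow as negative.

Goods balance = 477.1 - 411.4 = 65.7
Services balance = 197.3 - 197.0 = 0.3
Trade balance (goods + services) = 65.7 + 0.3 = 66.0
Net primary income = 27.6 - 51.7 = -24.1
Net secondary income = -7.9
Current account = 66.0 + (-24.1) + (-7.9) = 34.0
Financial account = -(34.0 + 10.6) = -44.6

-44.6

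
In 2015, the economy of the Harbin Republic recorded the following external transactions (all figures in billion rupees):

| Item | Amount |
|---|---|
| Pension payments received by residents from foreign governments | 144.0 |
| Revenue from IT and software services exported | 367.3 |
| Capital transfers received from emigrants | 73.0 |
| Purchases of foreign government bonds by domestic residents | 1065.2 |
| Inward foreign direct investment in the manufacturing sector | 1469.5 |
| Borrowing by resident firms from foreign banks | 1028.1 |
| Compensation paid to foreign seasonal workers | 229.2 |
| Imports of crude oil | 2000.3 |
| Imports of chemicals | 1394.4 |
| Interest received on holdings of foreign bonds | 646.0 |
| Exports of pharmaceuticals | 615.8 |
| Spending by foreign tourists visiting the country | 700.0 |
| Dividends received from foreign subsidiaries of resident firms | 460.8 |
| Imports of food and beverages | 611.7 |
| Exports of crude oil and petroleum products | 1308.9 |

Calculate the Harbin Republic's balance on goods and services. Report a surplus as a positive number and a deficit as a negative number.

Goods: -611.7 + 1308.9 + 615.8 - 1394.4 - 2000.3 = -2081.7
Services: 700.0 + 367.3 = 1067.3
Trade balance = -2081.7 + 1067.3 = -1014.4
(Excluded from the trade balance — secondary income: pension payments received by residents from foreign governments 144.0; capital account: capital transfers received from emigrants 73.0; financial account: purchases of foreign government bonds by domestic residents 1065.2, inward foreign direct investment in the manufacturing sector 1469.5, borrowing by resident firms from foreign banks 1028.1; primary income: compensation paid to foreign seasonal workers 229.2, interest received on holdings of foreign bonds 646.0, dividends received from foreign subsidiaries of resident firms 460.8.)

-1014.4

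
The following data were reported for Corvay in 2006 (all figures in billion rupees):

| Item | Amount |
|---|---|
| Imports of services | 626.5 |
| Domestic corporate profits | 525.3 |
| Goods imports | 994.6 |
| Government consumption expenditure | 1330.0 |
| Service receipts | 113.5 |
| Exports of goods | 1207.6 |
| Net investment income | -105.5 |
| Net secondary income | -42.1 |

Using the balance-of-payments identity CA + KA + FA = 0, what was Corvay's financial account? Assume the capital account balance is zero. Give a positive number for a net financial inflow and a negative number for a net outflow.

447.6

Goods balance = 1207.6 - 994.6 = 213.0
Services balance = 113.5 - 626.5 = -513.0
Trade balance (goods + services) = 213.0 + (-513.0) = -300.0
Net primary income = -105.5
Net secondary income = -42.1
Current account = -300.0 + (-105.5) + (-42.1) = -447.6
Financial account = -(-447.6) = 447.6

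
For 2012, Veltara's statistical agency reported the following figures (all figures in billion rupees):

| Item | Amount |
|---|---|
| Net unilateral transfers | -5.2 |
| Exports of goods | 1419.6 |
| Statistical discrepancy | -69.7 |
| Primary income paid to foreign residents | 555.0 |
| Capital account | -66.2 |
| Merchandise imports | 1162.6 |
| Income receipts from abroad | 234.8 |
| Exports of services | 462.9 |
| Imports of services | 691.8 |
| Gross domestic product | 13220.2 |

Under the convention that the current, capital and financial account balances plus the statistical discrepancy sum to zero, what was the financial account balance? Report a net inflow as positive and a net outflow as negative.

Goods balance = 1419.6 - 1162.6 = 257.0
Services balance = 462.9 - 691.8 = -228.9
Trade balance (goods + services) = 257.0 + (-228.9) = 28.1
Net primary income = 234.8 - 555.0 = -320.2
Net secondary income = -5.2
Current account = 28.1 + (-320.2) + (-5.2) = -297.3
Financial account = -(-297.3 + (-66.2) + (-69.7)) = 433.2

433.2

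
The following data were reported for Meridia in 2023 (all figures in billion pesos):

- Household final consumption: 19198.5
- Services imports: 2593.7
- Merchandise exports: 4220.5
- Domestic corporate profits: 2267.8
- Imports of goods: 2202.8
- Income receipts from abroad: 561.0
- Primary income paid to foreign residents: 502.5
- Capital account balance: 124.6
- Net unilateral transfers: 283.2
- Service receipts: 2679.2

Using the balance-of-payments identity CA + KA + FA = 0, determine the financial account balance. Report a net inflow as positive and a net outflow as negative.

Goods balance = 4220.5 - 2202.8 = 2017.7
Services balance = 2679.2 - 2593.7 = 85.5
Trade balance (goods + services) = 2017.7 + 85.5 = 2103.2
Net primary income = 561.0 - 502.5 = 58.5
Net secondary income = 283.2
Current account = 2103.2 + 58.5 + 283.2 = 2444.9
Financial account = -(2444.9 + 124.6) = -2569.5

-2569.5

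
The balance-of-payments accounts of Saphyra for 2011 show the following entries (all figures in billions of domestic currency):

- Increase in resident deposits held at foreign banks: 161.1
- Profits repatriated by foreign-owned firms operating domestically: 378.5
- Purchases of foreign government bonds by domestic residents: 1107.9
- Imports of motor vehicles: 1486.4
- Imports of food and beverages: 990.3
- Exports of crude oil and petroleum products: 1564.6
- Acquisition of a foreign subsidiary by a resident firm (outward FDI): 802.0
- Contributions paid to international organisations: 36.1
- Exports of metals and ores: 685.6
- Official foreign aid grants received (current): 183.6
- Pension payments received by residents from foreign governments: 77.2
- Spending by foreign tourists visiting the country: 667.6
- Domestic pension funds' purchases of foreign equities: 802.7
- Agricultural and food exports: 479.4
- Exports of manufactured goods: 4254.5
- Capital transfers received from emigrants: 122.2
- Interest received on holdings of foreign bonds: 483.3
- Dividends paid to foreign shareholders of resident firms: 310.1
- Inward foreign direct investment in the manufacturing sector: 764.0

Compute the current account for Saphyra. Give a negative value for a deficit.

Goods: 4254.5 - 1486.4 - 990.3 + 685.6 + 479.4 + 1564.6 = 4507.4
Services: 667.6
Primary income: -378.5 - 310.1 + 483.3 = -205.3
Secondary income: 183.6 - 36.1 + 77.2 = 224.7
Current account = 4507.4 + 667.6 + (-205.3) + 224.7 = 5194.4
(Excluded from the current account — financial account: increase in resident deposits held at foreign banks 161.1, purchases of foreign government bonds by domestic residents 1107.9, acquisition of a foreign subsidiary by a resident firm (outward FDI) 802.0, domestic pension funds' purchases of foreign equities 802.7, inward foreign direct investment in the manufacturing sector 764.0; capital account: capital transfers received from emigrants 122.2.)

5194.4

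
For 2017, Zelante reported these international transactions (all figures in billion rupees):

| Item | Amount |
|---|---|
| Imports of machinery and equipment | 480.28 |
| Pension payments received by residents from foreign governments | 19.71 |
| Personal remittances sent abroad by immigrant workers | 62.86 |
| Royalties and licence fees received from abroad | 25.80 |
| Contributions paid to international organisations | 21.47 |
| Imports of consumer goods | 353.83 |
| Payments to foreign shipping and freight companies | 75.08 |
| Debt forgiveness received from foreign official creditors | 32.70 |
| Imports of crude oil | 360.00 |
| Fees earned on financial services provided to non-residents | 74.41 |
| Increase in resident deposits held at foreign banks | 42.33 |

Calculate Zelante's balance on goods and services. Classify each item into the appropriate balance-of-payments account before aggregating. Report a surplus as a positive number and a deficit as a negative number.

-1168.98

Goods: -353.83 - 480.28 - 360.00 = -1194.11
Services: 74.41 - 75.08 + 25.80 = 25.13
Trade balance = -1194.11 + 25.13 = -1168.98
(Excluded from the trade balance — secondary income: pension payments received by residents from foreign governments 19.71, personal remittances sent abroad by immigrant workers 62.86, contributions paid to international organisations 21.47; capital account: debt forgiveness received from foreign official creditors 32.70; financial account: increase in resident deposits held at foreign banks 42.33.)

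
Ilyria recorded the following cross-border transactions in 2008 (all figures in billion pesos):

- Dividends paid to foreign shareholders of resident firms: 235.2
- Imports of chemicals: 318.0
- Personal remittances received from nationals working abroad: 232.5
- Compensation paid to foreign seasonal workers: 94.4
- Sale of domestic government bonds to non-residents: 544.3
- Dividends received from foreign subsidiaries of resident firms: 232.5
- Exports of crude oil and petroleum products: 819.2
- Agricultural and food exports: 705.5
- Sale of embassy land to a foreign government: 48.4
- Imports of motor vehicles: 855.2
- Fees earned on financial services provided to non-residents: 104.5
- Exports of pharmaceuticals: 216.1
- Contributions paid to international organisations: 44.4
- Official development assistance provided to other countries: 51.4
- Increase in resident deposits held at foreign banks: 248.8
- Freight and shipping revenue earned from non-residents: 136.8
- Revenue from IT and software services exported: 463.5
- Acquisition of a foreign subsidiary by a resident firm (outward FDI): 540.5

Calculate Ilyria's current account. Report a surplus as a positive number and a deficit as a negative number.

1312.0

Goods: 705.5 + 819.2 - 855.2 + 216.1 - 318.0 = 567.6
Services: 104.5 + 463.5 + 136.8 = 704.8
Primary income: -235.2 + 232.5 - 94.4 = -97.1
Secondary income: 232.5 - 51.4 - 44.4 = 136.7
Current account = 567.6 + 704.8 + (-97.1) + 136.7 = 1312.0
(Excluded from the current account — financial account: sale of domestic government bonds to non-residents 544.3, increase in resident deposits held at foreign banks 248.8, acquisition of a foreign subsidiary by a resident firm (outward FDI) 540.5; capital account: sale of embassy land to a foreign government 48.4.)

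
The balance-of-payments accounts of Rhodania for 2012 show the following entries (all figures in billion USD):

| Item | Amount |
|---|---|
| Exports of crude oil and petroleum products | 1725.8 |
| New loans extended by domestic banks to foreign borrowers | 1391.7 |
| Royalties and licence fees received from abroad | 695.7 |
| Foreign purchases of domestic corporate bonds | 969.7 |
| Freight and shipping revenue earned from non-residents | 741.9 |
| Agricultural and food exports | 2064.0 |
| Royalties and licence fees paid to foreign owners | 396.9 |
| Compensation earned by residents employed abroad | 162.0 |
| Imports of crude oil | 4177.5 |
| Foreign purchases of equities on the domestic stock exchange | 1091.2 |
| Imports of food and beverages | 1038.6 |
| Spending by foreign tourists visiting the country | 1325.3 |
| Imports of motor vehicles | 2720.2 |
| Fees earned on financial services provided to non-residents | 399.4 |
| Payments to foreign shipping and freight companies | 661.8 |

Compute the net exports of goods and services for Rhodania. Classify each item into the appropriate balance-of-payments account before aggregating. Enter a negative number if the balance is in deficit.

-2042.9

Goods: 1725.8 - 4177.5 - 1038.6 + 2064.0 - 2720.2 = -4146.5
Services: -396.9 + 695.7 - 661.8 + 399.4 + 741.9 + 1325.3 = 2103.6
Trade balance = -4146.5 + 2103.6 = -2042.9
(Excluded from the trade balance — financial account: new loans extended by domestic banks to foreign borrowers 1391.7, foreign purchases of domestic corporate bonds 969.7, foreign purchases of equities on the domestic stock exchange 1091.2; primary income: compensation earned by residents employed abroad 162.0.)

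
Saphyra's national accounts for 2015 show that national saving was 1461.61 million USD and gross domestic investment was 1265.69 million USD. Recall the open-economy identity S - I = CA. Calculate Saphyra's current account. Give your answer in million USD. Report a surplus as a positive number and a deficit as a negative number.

S - I = CA (net lending to the rest of the world).
CA = S - I = 1461.61 - 1265.69 = 195.92

195.92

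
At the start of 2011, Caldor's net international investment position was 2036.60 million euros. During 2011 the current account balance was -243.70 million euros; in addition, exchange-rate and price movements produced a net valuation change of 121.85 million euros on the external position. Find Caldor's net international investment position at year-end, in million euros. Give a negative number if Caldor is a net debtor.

Change in NIIP = current account + net valuation change = -243.70 + 121.85 = -121.85
End-of-year NIIP = 2036.60 + (-121.85) = 1914.75

1914.75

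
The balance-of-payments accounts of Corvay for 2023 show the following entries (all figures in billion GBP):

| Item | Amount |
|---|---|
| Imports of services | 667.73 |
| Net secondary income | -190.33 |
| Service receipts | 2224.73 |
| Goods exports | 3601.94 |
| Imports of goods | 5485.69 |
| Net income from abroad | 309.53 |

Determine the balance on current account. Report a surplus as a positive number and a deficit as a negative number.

-207.55

Goods balance = 3601.94 - 5485.69 = -1883.75
Services balance = 2224.73 - 667.73 = 1557.00
Trade balance (goods + services) = -1883.75 + 1557.00 = -326.75
Net primary income = 309.53
Net secondary income = -190.33
Current account = -326.75 + 309.53 + (-190.33) = -207.55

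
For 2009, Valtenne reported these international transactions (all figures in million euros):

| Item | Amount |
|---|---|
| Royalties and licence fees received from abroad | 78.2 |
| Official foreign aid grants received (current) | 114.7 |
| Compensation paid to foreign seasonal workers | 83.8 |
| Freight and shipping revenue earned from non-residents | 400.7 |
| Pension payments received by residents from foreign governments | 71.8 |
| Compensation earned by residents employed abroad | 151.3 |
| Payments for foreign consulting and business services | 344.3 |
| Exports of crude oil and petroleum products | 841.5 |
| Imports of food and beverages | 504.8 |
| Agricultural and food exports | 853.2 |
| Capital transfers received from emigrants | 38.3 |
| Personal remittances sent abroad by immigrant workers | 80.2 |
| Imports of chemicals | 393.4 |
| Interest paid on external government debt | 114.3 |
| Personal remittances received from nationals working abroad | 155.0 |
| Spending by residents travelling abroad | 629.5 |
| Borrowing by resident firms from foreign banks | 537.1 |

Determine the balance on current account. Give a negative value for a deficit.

516.1

Goods: 853.2 + 841.5 - 393.4 - 504.8 = 796.5
Services: -344.3 + 400.7 - 629.5 + 78.2 = -494.9
Primary income: -114.3 + 151.3 - 83.8 = -46.8
Secondary income: 71.8 + 114.7 - 80.2 + 155.0 = 261.3
Current account = 796.5 + (-494.9) + (-46.8) + 261.3 = 516.1
(Excluded from the current account — capital account: capital transfers received from emigrants 38.3; financial account: borrowing by resident firms from foreign banks 537.1.)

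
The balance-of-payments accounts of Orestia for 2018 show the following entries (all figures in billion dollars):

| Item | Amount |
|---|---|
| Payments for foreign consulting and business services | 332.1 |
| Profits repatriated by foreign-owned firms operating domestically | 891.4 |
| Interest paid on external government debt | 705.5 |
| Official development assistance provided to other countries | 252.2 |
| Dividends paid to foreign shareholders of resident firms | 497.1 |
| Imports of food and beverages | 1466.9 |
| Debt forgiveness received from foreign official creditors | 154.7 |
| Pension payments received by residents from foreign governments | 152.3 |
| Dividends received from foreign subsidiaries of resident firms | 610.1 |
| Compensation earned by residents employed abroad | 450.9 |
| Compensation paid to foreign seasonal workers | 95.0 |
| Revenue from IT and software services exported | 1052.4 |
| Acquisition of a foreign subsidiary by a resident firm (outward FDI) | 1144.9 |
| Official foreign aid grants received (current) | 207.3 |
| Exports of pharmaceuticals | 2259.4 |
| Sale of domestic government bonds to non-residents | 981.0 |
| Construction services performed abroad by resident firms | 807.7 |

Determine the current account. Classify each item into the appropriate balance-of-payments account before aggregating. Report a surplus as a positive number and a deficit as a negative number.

1299.9

Goods: 2259.4 - 1466.9 = 792.5
Services: -332.1 + 1052.4 + 807.7 = 1528.0
Primary income: -497.1 - 891.4 - 705.5 + 450.9 - 95.0 + 610.1 = -1128.0
Secondary income: -252.2 + 152.3 + 207.3 = 107.4
Current account = 792.5 + 1528.0 + (-1128.0) + 107.4 = 1299.9
(Excluded from the current account — capital account: debt forgiveness received from foreign official creditors 154.7; financial account: acquisition of a foreign subsidiary by a resident firm (outward FDI) 1144.9, sale of domestic government bonds to non-residents 981.0.)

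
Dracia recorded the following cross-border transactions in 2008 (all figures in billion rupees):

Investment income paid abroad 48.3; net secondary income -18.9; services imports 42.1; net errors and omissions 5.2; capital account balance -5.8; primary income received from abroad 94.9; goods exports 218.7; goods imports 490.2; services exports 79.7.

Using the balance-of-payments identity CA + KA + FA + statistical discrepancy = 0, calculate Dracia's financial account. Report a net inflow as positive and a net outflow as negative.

206.8

Goods balance = 218.7 - 490.2 = -271.5
Services balance = 79.7 - 42.1 = 37.6
Trade balance (goods + services) = -271.5 + 37.6 = -233.9
Net primary income = 94.9 - 48.3 = 46.6
Net secondary income = -18.9
Current account = -233.9 + 46.6 + (-18.9) = -206.2
Financial account = -(-206.2 + (-5.8) + 5.2) = 206.8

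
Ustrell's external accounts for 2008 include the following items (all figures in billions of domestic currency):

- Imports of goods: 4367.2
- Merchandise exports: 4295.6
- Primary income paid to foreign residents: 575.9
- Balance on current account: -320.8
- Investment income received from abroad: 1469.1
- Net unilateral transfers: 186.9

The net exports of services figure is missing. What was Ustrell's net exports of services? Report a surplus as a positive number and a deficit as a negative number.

Current account = goods balance + services balance + net primary income + net secondary income
Sum of the known components = 1008.5
Net exports of services = CA - (known components) = -320.8 - 1008.5 = -1329.3

-1329.3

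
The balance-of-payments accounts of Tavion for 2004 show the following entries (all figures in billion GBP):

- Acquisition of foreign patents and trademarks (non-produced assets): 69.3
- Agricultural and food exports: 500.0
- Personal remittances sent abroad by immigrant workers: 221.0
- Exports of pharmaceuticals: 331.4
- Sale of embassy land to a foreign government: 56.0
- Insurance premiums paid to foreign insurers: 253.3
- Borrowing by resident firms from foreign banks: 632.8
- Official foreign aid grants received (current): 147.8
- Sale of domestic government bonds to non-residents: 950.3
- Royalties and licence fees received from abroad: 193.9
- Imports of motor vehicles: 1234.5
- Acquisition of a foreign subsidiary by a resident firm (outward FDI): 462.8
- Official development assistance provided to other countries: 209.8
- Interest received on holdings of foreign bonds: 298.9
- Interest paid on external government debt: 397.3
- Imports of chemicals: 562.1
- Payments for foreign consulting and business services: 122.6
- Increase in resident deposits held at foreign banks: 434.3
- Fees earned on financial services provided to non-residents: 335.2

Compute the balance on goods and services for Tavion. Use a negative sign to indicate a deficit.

Goods: -562.1 + 500.0 + 331.4 - 1234.5 = -965.2
Services: 193.9 + 335.2 - 253.3 - 122.6 = 153.2
Trade balance = -965.2 + 153.2 = -812.0
(Excluded from the trade balance — capital account: acquisition of foreign patents and trademarks (non-produced assets) 69.3, sale of embassy land to a foreign government 56.0; secondary income: personal remittances sent abroad by immigrant workers 221.0, official foreign aid grants received (current) 147.8, official development assistance provided to other countries 209.8; financial account: borrowing by resident firms from foreign banks 632.8, sale of domestic government bonds to non-residents 950.3, acquisition of a foreign subsidiary by a resident firm (outward FDI) 462.8, increase in resident deposits held at foreign banks 434.3; primary income: interest received on holdings of foreign bonds 298.9, interest paid on external government debt 397.3.)

-812.0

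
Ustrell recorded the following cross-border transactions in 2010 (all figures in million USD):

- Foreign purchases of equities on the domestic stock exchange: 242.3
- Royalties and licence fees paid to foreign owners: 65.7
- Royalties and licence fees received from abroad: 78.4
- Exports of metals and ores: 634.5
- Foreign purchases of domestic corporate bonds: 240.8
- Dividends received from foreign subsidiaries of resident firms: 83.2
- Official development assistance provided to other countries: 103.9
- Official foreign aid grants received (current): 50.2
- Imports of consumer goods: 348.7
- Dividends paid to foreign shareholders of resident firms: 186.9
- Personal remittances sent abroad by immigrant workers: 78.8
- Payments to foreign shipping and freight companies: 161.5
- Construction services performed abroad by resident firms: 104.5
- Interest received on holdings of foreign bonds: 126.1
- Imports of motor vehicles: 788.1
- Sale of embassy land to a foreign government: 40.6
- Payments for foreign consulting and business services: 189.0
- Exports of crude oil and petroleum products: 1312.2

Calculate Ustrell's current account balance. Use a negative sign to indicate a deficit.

Goods: -348.7 - 788.1 + 1312.2 + 634.5 = 809.9
Services: -161.5 - 189.0 + 78.4 + 104.5 - 65.7 = -233.3
Primary income: 126.1 + 83.2 - 186.9 = 22.4
Secondary income: 50.2 - 78.8 - 103.9 = -132.5
Current account = 809.9 + (-233.3) + 22.4 + (-132.5) = 466.5
(Excluded from the current account — financial account: foreign purchases of equities on the domestic stock exchange 242.3, foreign purchases of domestic corporate bonds 240.8; capital account: sale of embassy land to a foreign government 40.6.)

466.5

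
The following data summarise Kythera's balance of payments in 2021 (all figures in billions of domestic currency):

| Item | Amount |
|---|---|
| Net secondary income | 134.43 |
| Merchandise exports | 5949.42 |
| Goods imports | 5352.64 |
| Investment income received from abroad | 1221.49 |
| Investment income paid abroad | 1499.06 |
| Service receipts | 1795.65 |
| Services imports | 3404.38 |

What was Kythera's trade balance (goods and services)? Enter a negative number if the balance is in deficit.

Goods balance = 5949.42 - 5352.64 = 596.78
Services balance = 1795.65 - 3404.38 = -1608.73
Trade balance (goods + services) = 596.78 + (-1608.73) = -1011.95

-1011.95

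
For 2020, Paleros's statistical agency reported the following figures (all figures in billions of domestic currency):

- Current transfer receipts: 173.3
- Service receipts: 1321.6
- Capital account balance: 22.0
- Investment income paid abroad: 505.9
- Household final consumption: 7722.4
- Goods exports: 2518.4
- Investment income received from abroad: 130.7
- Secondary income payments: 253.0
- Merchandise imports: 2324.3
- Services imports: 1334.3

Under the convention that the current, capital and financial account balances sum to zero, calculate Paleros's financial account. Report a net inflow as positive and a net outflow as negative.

251.5

Goods balance = 2518.4 - 2324.3 = 194.1
Services balance = 1321.6 - 1334.3 = -12.7
Trade balance (goods + services) = 194.1 + (-12.7) = 181.4
Net primary income = 130.7 - 505.9 = -375.2
Net secondary income = 173.3 - 253.0 = -79.7
Current account = 181.4 + (-375.2) + (-79.7) = -273.5
Financial account = -(-273.5 + 22.0) = 251.5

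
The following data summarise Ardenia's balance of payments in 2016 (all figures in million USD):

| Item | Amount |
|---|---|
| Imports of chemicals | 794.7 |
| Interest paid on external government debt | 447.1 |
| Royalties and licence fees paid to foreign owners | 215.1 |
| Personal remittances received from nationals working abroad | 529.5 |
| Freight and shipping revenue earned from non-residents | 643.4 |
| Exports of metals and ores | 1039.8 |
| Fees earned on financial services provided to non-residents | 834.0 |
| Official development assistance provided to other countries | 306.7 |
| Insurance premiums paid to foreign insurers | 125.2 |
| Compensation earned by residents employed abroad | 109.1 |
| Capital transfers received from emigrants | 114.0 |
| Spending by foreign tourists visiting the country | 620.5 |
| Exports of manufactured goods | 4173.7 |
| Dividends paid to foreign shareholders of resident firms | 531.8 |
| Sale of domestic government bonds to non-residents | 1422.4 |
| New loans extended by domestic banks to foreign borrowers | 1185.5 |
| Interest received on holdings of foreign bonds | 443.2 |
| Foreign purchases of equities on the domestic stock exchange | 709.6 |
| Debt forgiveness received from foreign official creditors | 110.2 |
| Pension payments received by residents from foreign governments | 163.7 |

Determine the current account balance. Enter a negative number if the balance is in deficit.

6136.3

Goods: 1039.8 + 4173.7 - 794.7 = 4418.8
Services: -215.1 - 125.2 + 834.0 + 620.5 + 643.4 = 1757.6
Primary income: 443.2 - 447.1 - 531.8 + 109.1 = -426.6
Secondary income: 529.5 - 306.7 + 163.7 = 386.5
Current account = 4418.8 + 1757.6 + (-426.6) + 386.5 = 6136.3
(Excluded from the current account — capital account: capital transfers received from emigrants 114.0, debt forgiveness received from foreign official creditors 110.2; financial account: sale of domestic government bonds to non-residents 1422.4, new loans extended by domestic banks to foreign borrowers 1185.5, foreign purchases of equities on the domestic stock exchange 709.6.)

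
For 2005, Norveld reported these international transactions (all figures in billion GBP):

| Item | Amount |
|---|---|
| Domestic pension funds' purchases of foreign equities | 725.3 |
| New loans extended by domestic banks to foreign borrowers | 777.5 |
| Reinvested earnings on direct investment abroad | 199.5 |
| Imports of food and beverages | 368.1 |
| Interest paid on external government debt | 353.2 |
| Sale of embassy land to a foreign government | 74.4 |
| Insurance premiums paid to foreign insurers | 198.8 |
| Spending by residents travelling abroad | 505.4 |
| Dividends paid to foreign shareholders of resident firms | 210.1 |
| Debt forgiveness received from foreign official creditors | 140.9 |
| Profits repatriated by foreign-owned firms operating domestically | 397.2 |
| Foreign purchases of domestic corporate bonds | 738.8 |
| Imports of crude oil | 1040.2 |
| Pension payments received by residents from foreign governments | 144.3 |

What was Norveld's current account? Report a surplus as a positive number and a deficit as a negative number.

-2729.2

Goods: -1040.2 - 368.1 = -1408.3
Services: -505.4 - 198.8 = -704.2
Primary income: -397.2 - 353.2 - 210.1 + 199.5 = -761.0
Secondary income: 144.3
Current account = (-1408.3) + (-704.2) + (-761.0) + 144.3 = -2729.2
(Excluded from the current account — financial account: domestic pension funds' purchases of foreign equities 725.3, new loans extended by domestic banks to foreign borrowers 777.5, foreign purchases of domestic corporate bonds 738.8; capital account: sale of embassy land to a foreign government 74.4, debt forgiveness received from foreign official creditors 140.9.)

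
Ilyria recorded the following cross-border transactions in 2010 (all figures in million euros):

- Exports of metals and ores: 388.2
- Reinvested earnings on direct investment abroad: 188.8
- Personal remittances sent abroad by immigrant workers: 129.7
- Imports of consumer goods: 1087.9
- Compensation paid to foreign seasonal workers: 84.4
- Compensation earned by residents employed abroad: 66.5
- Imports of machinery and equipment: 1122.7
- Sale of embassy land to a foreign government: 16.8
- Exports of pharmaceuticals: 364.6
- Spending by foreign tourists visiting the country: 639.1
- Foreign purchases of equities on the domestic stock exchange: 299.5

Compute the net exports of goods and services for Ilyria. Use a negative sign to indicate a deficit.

-818.7

Goods: -1122.7 - 1087.9 + 364.6 + 388.2 = -1457.8
Services: 639.1
Trade balance = -1457.8 + 639.1 = -818.7
(Excluded from the trade balance — primary income: reinvested earnings on direct investment abroad 188.8, compensation paid to foreign seasonal workers 84.4, compensation earned by residents employed abroad 66.5; secondary income: personal remittances sent abroad by immigrant workers 129.7; capital account: sale of embassy land to a foreign government 16.8; financial account: foreign purchases of equities on the domestic stock exchange 299.5.)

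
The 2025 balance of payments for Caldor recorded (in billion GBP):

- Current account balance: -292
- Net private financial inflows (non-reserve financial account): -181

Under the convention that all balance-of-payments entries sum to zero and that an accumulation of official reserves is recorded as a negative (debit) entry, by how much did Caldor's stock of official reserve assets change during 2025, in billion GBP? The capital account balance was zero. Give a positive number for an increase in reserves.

-473

Official reserve transactions balance = -((-292) + (-181)) = 473
An accumulation of reserves is recorded as a debit (negative entry), so the change in the stock of reserves is the negative of that balance.
Change in official reserves = -(473) = -473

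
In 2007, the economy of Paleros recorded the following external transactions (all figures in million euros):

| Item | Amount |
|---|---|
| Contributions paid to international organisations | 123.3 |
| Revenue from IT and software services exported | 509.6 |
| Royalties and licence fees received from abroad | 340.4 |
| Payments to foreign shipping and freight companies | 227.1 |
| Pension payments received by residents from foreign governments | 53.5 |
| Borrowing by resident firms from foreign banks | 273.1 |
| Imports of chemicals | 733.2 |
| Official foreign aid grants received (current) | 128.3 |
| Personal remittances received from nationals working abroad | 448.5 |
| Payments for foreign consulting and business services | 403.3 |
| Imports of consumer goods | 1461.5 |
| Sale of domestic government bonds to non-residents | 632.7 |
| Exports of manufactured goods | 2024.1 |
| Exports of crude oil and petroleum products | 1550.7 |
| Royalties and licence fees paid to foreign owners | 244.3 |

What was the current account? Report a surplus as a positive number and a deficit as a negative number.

Goods: 2024.1 - 1461.5 - 733.2 + 1550.7 = 1380.1
Services: -403.3 + 340.4 - 227.1 - 244.3 + 509.6 = -24.7
Secondary income: 128.3 - 123.3 + 448.5 + 53.5 = 507.0
Current account = 1380.1 + (-24.7) + 507.0 = 1862.4
(Excluded from the current account — financial account: borrowing by resident firms from foreign banks 273.1, sale of domestic government bonds to non-residents 632.7.)

1862.4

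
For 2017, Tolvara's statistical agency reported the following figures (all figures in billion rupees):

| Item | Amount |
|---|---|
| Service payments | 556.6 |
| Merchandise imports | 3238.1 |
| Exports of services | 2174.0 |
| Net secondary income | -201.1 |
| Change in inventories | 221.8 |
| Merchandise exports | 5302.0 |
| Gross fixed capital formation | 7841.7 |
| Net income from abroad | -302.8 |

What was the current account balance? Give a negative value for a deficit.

3177.4

Goods balance = 5302.0 - 3238.1 = 2063.9
Services balance = 2174.0 - 556.6 = 1617.4
Trade balance (goods + services) = 2063.9 + 1617.4 = 3681.3
Net primary income = -302.8
Net secondary income = -201.1
Current account = 3681.3 + (-302.8) + (-201.1) = 3177.4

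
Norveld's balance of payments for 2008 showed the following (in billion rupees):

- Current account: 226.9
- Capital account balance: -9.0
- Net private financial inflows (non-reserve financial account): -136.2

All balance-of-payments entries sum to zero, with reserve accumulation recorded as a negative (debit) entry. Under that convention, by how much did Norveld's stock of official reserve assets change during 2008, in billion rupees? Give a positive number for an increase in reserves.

81.7

Official reserve transactions balance = -(226.9 + (-9.0) + (-136.2)) = -81.7
An accumulation of reserves is recorded as a debit (negative entry), so the change in the stock of reserves is the negative of that balance.
Change in official reserves = -(-81.7) = 81.7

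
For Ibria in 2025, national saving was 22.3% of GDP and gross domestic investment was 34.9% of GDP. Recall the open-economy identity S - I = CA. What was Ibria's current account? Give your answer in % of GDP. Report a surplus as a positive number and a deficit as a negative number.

CA = S - I = 22.3 - 34.9 = -12.6

-12.6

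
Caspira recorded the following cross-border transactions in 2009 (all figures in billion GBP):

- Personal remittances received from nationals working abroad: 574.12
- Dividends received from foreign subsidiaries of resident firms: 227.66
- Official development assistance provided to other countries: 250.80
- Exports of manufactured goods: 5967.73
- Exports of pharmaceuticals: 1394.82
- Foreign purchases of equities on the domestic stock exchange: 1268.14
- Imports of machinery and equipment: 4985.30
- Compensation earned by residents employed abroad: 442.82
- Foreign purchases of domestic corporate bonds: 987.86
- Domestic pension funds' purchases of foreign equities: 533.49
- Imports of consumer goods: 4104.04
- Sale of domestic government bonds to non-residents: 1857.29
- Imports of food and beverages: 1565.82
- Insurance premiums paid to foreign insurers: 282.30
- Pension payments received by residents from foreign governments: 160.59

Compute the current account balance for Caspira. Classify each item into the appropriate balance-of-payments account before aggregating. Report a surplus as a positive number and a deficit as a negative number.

-2420.52

Goods: 1394.82 - 4985.30 - 1565.82 + 5967.73 - 4104.04 = -3292.61
Services: -282.30
Primary income: 442.82 + 227.66 = 670.48
Secondary income: 574.12 + 160.59 - 250.80 = 483.91
Current account = (-3292.61) + (-282.30) + 670.48 + 483.91 = -2420.52
(Excluded from the current account — financial account: foreign purchases of equities on the domestic stock exchange 1268.14, foreign purchases of domestic corporate bonds 987.86, domestic pension funds' purchases of foreign equities 533.49, sale of domestic government bonds to non-residents 1857.29.)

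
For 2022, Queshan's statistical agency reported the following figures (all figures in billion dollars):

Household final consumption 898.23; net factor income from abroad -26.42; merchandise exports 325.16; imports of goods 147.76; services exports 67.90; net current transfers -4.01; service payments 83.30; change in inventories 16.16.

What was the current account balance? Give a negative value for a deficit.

Goods balance = 325.16 - 147.76 = 177.40
Services balance = 67.90 - 83.30 = -15.40
Trade balance (goods + services) = 177.40 + (-15.40) = 162.00
Net primary income = -26.42
Net secondary income = -4.01
Current account = 162.00 + (-26.42) + (-4.01) = 131.57

131.57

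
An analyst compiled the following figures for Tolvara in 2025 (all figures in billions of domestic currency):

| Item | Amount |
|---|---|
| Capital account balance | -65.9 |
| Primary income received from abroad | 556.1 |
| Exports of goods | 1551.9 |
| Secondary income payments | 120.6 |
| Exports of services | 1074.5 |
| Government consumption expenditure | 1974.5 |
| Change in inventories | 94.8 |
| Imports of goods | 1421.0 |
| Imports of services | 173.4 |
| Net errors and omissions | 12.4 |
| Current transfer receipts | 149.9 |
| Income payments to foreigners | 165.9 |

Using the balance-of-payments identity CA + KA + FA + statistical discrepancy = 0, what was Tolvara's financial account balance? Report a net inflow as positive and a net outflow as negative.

Goods balance = 1551.9 - 1421.0 = 130.9
Services balance = 1074.5 - 173.4 = 901.1
Trade balance (goods + services) = 130.9 + 901.1 = 1032.0
Net primary income = 556.1 - 165.9 = 390.2
Net secondary income = 149.9 - 120.6 = 29.3
Current account = 1032.0 + 390.2 + 29.3 = 1451.5
Financial account = -(1451.5 + (-65.9) + 12.4) = -1398.0

-1398.0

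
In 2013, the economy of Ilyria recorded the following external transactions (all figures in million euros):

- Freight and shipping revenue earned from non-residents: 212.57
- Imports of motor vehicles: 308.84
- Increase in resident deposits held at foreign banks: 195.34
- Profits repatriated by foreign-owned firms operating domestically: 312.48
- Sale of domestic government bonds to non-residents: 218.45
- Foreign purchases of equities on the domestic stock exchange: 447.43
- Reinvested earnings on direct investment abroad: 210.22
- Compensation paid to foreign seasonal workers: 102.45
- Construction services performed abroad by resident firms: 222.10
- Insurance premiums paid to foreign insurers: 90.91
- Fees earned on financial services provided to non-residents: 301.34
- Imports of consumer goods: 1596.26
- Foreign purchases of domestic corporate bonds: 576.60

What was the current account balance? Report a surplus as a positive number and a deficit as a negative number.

-1464.71

Goods: -308.84 - 1596.26 = -1905.10
Services: -90.91 + 301.34 + 212.57 + 222.10 = 645.10
Primary income: -102.45 - 312.48 + 210.22 = -204.71
Current account = (-1905.10) + 645.10 + (-204.71) = -1464.71
(Excluded from the current account — financial account: increase in resident deposits held at foreign banks 195.34, sale of domestic government bonds to non-residents 218.45, foreign purchases of equities on the domestic stock exchange 447.43, foreign purchases of domestic corporate bonds 576.60.)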